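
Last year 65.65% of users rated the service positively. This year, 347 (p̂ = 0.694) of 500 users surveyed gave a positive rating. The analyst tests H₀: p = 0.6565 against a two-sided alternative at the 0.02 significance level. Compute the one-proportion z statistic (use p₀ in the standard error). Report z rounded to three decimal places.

z = 1.766

p̂ = 347/500 ≈ 0.69400.
SE = √(p₀(1−p₀)/n) = √(0.22551/500) = 0.02124.
z = (0.69400 − 0.6565)/0.02124 = 0.03750/0.02124 = 1.766.
p-value = 2·P(Z > 1.766) ≈ 0.0774, so at α = 0.02 we fail to reject H₀.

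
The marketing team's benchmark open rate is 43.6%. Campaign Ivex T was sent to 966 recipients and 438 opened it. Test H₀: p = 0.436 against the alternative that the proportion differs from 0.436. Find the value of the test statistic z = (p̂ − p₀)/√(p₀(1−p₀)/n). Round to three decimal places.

p̂ = 438/966 ≈ 0.45342.
Standard error under H₀: √(0.436×0.564/966) = 0.01595.
z = (0.45342 − 0.436)/0.01595 = 0.01742/0.01595 = 1.092.

z = 1.092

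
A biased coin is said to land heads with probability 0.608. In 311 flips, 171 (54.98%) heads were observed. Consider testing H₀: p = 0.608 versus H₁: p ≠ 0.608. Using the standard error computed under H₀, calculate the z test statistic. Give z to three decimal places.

z = -2.101

p̂ = 171/311 = 0.54984.
Under H₀, SE = √(0.608·0.392/311) = √(0.000766354) = 0.02768.
z = (0.54984 − 0.608)/0.02768 = -0.05816/0.02768 = -2.101.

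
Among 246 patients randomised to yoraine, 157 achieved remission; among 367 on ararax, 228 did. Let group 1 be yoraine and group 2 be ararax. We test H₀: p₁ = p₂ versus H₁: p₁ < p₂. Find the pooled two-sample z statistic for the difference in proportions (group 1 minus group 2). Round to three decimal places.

z = 0.426

p̂₁ = 157/246 = 0.63821, p̂₂ = 228/367 = 0.62125.
Pooled p̂ = (157+228)/(246+367) = 385/613 = 0.62806.
SE = √(p̂(1−p̂)(1/n₁+1/n₂)) = √(0.62806·0.37194·0.00678984) = √(0.00158611) = 0.03983.
z = (0.63821 − 0.62125)/0.03983 = 0.01696/0.03983 = 0.426.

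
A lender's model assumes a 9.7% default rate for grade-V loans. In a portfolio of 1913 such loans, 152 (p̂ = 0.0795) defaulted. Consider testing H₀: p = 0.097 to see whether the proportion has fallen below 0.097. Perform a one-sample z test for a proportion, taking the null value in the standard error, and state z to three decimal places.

p̂ = 152/1913 ≈ 0.079456.
SE = √(p₀(1−p₀)/n) = √(0.087591/1913) = 0.006767.
z = (0.079456 − 0.097)/0.006767 = -0.017544/0.006767 = -2.593.
p-value = P(Z < -2.593) ≈ 0.0048.

z = -2.593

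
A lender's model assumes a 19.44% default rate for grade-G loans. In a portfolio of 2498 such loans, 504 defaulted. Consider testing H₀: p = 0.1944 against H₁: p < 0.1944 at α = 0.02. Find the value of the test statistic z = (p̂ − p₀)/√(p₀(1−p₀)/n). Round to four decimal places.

z = 0.9297

p̂ = 504/2498 = 0.201761.
SE = √(p₀(1−p₀)/n) = √(0.15661/2498) = 0.007918.
z = (0.201761 − 0.1944)/0.007918 = 0.007361/0.007918 = 0.9297.
p-value = P(Z < 0.930) ≈ 0.8237, so at α = 0.02 we fail to reject H₀.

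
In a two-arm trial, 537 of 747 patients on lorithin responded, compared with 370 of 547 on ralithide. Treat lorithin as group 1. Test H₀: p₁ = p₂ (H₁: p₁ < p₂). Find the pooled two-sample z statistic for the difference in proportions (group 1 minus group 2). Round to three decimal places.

p̂₁ = 537/747 = 0.71888, p̂₂ = 370/547 = 0.67642.
Pooled p̂ = (537+370)/(747+547) = 907/1294 = 0.70093.
SE = √(p̂(1−p̂)(1/n₁+1/n₂)) = √(0.70093·0.29907·0.00316684) = √(0.000663859) = 0.02577.
z = (0.71888 − 0.67642)/0.02577 = 0.04246/0.02577 = 1.648.
p-value = P(Z < 1.648) ≈ 0.9503.

z = 1.648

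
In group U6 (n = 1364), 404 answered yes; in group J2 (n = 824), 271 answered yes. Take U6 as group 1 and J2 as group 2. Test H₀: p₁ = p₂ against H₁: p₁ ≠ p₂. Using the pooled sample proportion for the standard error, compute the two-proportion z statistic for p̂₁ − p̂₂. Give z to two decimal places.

p̂₁ = 404/1364 = 0.2962, p̂₂ = 271/824 = 0.3289.
Pooled p̂ = (404+271)/(1364+824) = 675/2188 = 0.3085.
SE = √(0.213328 × 0.00194673) = 0.0204.
z = (0.2962 − 0.3289)/0.0204 = -0.0327/0.0204 = -1.60.
Two-sided p-value ≈ 2·Φ(−1.604) = 0.1086.

z = -1.60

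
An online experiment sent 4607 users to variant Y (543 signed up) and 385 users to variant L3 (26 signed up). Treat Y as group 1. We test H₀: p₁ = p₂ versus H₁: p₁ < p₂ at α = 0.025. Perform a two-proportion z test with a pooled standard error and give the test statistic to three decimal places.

p̂₁ = 543/4607 ≈ 0.11786, p̂₂ = 26/385 ≈ 0.06753.
Pooled p̂ = (543+26)/(4607+385) = 569/4992 = 0.11398.
SE = √(p̂(1−p̂)(1/n₁+1/n₂)) = √(0.11398·0.88602·0.00281446) = √(0.000284234) = 0.01686.
z = (0.11786 − 0.06753)/0.01686 = 0.05033/0.01686 = 2.985.
p-value = P(Z < 2.985) ≈ 0.9986; since p > α = 0.025, fail to reject H₀.

z = 2.985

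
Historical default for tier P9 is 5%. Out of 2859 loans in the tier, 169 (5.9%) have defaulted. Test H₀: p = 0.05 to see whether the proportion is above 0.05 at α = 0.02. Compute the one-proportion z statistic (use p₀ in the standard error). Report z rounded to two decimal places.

p̂ = 169/2859 ≈ 0.059112.
SE = √(p₀(1−p₀)/n) = √(0.0475/2859) = 0.004076.
z = (0.059112 − 0.05)/0.004076 = 0.009112/0.004076 = 2.24.
p-value = P(Z > 2.235) ≈ 0.0127; since p < α = 0.02, reject H₀.

z = 2.24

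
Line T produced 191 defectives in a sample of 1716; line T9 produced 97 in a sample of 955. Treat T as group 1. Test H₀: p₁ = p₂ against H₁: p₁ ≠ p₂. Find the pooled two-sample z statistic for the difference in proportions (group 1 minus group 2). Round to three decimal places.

p̂₁ = 191/1716 = 0.111305, p̂₂ = 97/955 = 0.101571.
Pooled p̂ = (191+97)/(1716+955) = 288/2671 = 0.107825.
SE = √(0.0961986 × 0.00162987) = 0.012522.
z = (0.111305 − 0.101571)/0.012522 = 0.009734/0.012522 = 0.777.

z = 0.777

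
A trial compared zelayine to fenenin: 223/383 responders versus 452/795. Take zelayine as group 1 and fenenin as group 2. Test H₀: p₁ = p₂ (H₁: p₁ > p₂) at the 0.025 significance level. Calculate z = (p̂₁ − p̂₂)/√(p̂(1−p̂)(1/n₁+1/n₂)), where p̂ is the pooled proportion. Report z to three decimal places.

z = 0.445

p̂₁ = 223/383 = 0.58225, p̂₂ = 452/795 = 0.56855.
Pooled p̂ = (223+452)/(383+795) = 675/1178 = 0.57301.
SE = √(p̂(1−p̂)(1/n₁+1/n₂)) = √(0.57301·0.42699·0.00386883) = √(0.000946587) = 0.03077.
z = (0.58225 − 0.56855)/0.03077 = 0.01370/0.03077 = 0.445.
p-value = P(Z > 0.445) ≈ 0.3282, so at α = 0.025 we fail to reject H₀.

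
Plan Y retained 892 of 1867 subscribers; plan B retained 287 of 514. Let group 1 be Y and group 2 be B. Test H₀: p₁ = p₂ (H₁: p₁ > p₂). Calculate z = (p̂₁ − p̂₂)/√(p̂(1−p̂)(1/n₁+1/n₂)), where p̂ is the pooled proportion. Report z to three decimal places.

p̂₁ = 892/1867 = 0.477772, p̂₂ = 287/514 = 0.558366.
Pooled p̂ = (892+287)/(1867+514) = 1179/2381 = 0.495170.
SE = √(0.249977 × 0.00248114) = 0.024904.
z = (0.477772 − 0.558366)/0.024904 = -0.080594/0.024904 = -3.236.

z = -3.236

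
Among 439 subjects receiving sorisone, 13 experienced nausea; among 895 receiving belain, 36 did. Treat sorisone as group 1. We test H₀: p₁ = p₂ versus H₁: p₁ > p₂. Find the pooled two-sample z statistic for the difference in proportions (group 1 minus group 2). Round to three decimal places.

z = -0.968

p̂₁ = 13/439 = 0.02961, p̂₂ = 36/895 = 0.04022.
Pooled p̂ = (13+36)/(439+895) = 49/1334 = 0.03673.
SE = √(0.0353824 × 0.00339522) = 0.01096.
z = (0.02961 − 0.04022)/0.01096 = -0.01061/0.01096 = -0.968.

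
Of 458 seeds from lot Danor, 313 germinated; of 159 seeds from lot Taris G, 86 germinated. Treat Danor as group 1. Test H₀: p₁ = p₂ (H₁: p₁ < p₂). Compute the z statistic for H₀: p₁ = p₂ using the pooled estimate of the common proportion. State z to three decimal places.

z = 3.239

p̂₁ = 313/458 ≈ 0.68341, p̂₂ = 86/159 ≈ 0.54088.
Pooled p̂ = (313+86)/(458+159) = 399/617 = 0.64668.
SE = √(p̂(1−p̂)(1/n₁+1/n₂)) = √(0.64668·0.35332·0.00847271) = √(0.00193589) = 0.04400.
z = (0.68341 − 0.54088)/0.04400 = 0.14253/0.04400 = 3.239.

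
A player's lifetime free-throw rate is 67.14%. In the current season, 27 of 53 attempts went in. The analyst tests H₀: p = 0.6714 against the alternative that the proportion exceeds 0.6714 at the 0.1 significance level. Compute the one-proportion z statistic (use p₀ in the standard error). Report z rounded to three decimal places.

p̂ = 27/53 = 0.50943.
SE = √(p₀(1−p₀)/n) = √(0.22062/53) = 0.06452.
z = (0.50943 − 0.6714)/0.06452 = -0.16197/0.06452 = -2.510.
p-value = P(Z > -2.510) ≈ 0.9940. With α = 0.1, fail to reject H₀.

z = -2.510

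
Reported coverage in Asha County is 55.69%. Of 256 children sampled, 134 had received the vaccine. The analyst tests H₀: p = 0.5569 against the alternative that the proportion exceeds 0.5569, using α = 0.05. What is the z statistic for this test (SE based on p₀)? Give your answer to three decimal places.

z = -1.078

p̂ = 134/256 = 0.52344.
Standard error under H₀: √(0.5569×0.4431/256) = 0.03105.
z = (0.52344 − 0.5569)/0.03105 = -0.03346/0.03105 = -1.078.
p-value = P(Z > -1.078) ≈ 0.8594, so at α = 0.05 we fail to reject H₀.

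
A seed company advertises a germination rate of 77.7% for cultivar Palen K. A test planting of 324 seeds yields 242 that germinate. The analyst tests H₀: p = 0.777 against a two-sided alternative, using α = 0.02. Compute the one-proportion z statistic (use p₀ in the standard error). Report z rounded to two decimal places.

p̂ = 242/324 ≈ 0.7469.
Under H₀, SE = √(0.777·0.223/324) = √(0.000534787) = 0.0231.
z = (0.7469 − 0.777)/0.0231 = -0.0301/0.0231 = -1.30.
p-value = 2·P(Z > 1.301) ≈ 0.1933; since p > α = 0.02, fail to reject H₀.

z = -1.30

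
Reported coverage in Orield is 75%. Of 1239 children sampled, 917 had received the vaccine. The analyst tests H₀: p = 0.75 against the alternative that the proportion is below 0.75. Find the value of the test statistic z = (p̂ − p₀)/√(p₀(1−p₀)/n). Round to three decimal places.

z = -0.804

p̂ = 917/1239 ≈ 0.74011.
SE = √(p₀(1−p₀)/n) = √(0.1875/1239) = 0.01230.
z = (0.74011 − 0.75)/0.01230 = -0.00989/0.01230 = -0.804.
p-value = P(Z < -0.804) ≈ 0.2108.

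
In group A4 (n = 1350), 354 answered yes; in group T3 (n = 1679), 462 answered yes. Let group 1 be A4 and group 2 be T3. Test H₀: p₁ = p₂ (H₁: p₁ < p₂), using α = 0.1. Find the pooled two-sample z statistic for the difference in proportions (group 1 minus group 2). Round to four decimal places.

p̂₁ = 354/1350 ≈ 0.262222, p̂₂ = 462/1679 ≈ 0.275164.
Pooled p̂ = (354+462)/(1350+1679) = 816/3029 = 0.269396.
SE = √(p̂(1−p̂)(1/n₁+1/n₂)) = √(0.269396·0.730604·0.00133633) = √(0.000263019) = 0.016218.
z = (0.262222 − 0.275164)/0.016218 = -0.012942/0.016218 = -0.7980.
p-value = P(Z < -0.798) ≈ 0.2124; since p > α = 0.1, fail to reject H₀.

z = -0.7980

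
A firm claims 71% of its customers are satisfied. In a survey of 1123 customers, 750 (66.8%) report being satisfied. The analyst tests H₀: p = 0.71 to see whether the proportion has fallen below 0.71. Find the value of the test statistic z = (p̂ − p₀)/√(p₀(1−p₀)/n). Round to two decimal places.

z = -3.11

p̂ = 750/1123 = 0.66785.
Under H₀, SE = √(0.71·0.29/1123) = √(0.000183348) = 0.01354.
z = (0.66785 − 0.71)/0.01354 = -0.04215/0.01354 = -3.11.
p-value = P(Z < -3.113) ≈ 0.0009.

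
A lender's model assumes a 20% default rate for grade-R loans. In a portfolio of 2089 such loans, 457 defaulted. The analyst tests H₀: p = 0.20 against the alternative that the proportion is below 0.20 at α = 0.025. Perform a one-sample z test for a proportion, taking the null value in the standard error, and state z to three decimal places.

z = 2.144

p̂ = 457/2089 = 0.21876.
SE = √(p₀(1−p₀)/n) = √(0.16/2089) = 0.00875.
z = (0.21876 − 0.2)/0.00875 = 0.01876/0.00875 = 2.144.
p-value = P(Z < 2.144) ≈ 0.9840; since p > α = 0.025, fail to reject H₀.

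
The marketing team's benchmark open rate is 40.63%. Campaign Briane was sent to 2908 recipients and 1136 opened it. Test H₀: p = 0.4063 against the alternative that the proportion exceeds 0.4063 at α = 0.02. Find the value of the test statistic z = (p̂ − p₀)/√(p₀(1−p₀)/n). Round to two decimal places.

p̂ = 1136/2908 = 0.39065.
Under H₀, SE = √(0.4063·0.5937/2908) = √(8.29506e-05) = 0.00911.
z = (0.39065 − 0.4063)/0.00911 = -0.01565/0.00911 = -1.72.
p-value = P(Z > -1.719) ≈ 0.9572, so at α = 0.02 we fail to reject H₀.

z = -1.72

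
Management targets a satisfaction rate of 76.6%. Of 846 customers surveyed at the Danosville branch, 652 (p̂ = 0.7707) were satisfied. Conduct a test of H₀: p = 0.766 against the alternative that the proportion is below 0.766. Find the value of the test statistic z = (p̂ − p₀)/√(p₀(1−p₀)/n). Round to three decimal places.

z = 0.322

p̂ = 652/846 ≈ 0.77069.
Standard error under H₀: √(0.766×0.234/846) = 0.01456.
z = (0.77069 − 0.766)/0.01456 = 0.00469/0.01456 = 0.322.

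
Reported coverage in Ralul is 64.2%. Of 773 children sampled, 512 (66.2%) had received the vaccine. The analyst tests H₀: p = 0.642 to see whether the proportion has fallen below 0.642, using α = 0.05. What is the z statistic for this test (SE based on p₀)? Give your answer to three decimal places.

p̂ = 512/773 ≈ 0.66235.
Under H₀, SE = √(0.642·0.358/773) = √(0.00029733) = 0.01724.
z = (0.66235 − 0.642)/0.01724 = 0.02035/0.01724 = 1.180.
p-value = P(Z < 1.180) ≈ 0.8811. With α = 0.05, fail to reject H₀.

z = 1.180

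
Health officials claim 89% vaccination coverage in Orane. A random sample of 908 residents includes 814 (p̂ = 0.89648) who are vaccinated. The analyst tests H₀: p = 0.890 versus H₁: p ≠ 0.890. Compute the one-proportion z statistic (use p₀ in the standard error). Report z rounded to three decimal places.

z = 0.624

p̂ = 814/908 = 0.89648.
Under H₀, SE = √(0.89·0.11/908) = √(0.000107819) = 0.01038.
z = (0.89648 − 0.89)/0.01038 = 0.00648/0.01038 = 0.624.
p-value = 2·P(Z > 0.624) ≈ 0.5329.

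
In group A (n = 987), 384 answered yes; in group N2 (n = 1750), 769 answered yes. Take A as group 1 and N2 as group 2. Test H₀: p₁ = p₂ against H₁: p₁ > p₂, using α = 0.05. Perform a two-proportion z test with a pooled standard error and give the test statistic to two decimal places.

z = -2.56

p̂₁ = 384/987 ≈ 0.38906, p̂₂ = 769/1750 ≈ 0.43943.
Pooled p̂ = (384+769)/(987+1750) = 1153/2737 = 0.42126.
SE = √(p̂(1−p̂)(1/n₁+1/n₂)) = √(0.42126·0.57874·0.0015846) = √(0.000386326) = 0.01966.
z = (0.38906 − 0.43943)/0.01966 = -0.05037/0.01966 = -2.56.
p-value = P(Z > -2.563) ≈ 0.9948; since p > α = 0.05, fail to reject H₀.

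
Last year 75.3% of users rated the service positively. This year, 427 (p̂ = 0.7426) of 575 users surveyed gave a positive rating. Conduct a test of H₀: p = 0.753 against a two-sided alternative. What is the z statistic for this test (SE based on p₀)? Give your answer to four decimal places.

z = -0.5778

p̂ = 427/575 ≈ 0.742609.
Under H₀, SE = √(0.753·0.247/575) = √(0.000323463) = 0.017985.
z = (0.742609 − 0.753)/0.017985 = -0.010391/0.017985 = -0.5778.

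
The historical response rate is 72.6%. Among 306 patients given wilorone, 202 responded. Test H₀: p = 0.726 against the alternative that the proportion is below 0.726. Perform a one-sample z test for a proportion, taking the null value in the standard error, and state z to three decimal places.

z = -2.583

p̂ = 202/306 = 0.66013.
Under H₀, SE = √(0.726·0.274/306) = √(0.000650078) = 0.02550.
z = (0.66013 − 0.726)/0.02550 = -0.06587/0.02550 = -2.583.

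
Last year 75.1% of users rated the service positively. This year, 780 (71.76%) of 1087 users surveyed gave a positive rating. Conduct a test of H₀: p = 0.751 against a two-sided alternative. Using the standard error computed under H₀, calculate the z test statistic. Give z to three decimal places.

p̂ = 780/1087 ≈ 0.717571.
Standard error under H₀: √(0.751×0.249/1087) = 0.013116.
z = (0.717571 − 0.751)/0.013116 = -0.033429/0.013116 = -2.549.
Two-sided p-value ≈ 2·Φ(−2.549) = 0.0108.

z = -2.549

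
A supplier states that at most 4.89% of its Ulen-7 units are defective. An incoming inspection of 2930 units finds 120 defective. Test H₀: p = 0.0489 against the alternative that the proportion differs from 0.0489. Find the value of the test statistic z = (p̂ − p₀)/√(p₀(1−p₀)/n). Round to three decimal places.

p̂ = 120/2930 ≈ 0.040956.
SE = √(p₀(1−p₀)/n) = √(0.046509/2930) = 0.003984.
z = (0.040956 − 0.0489)/0.003984 = -0.007944/0.003984 = -1.994.
p-value = 2·P(Z > 1.994) ≈ 0.0462.

z = -1.994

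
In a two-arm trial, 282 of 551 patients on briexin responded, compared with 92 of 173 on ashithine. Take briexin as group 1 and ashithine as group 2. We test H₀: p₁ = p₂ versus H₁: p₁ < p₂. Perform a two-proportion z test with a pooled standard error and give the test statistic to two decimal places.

p̂₁ = 282/551 = 0.5118, p̂₂ = 92/173 = 0.5318.
Pooled p̂ = (282+92)/(551+173) = 374/724 = 0.5166.
SE = √(p̂(1−p̂)(1/n₁+1/n₂)) = √(0.5166·0.4834·0.00759523) = √(0.00189672) = 0.0436.
z = (0.5118 − 0.5318)/0.0436 = -0.0200/0.0436 = -0.46.

z = -0.46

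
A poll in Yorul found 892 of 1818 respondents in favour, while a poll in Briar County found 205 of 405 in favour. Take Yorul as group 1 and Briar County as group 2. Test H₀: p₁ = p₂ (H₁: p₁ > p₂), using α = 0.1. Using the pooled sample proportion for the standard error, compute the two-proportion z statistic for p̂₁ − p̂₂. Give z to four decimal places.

p̂₁ = 892/1818 = 0.490649, p̂₂ = 205/405 = 0.506173.
Pooled p̂ = (892+205)/(1818+405) = 1097/2223 = 0.493477.
SE = √(p̂(1−p̂)(1/n₁+1/n₂)) = √(0.493477·0.506523·0.00301919) = √(0.000754669) = 0.027471.
z = (0.490649 − 0.506173)/0.027471 = -0.015524/0.027471 = -0.5651.
p-value = P(Z > -0.565) ≈ 0.7140, so at α = 0.1 we fail to reject H₀.

z = -0.5651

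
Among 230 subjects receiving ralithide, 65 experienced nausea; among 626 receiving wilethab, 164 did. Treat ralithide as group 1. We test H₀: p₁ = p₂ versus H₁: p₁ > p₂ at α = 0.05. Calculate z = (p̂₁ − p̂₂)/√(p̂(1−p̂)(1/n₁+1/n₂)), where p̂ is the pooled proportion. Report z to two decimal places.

p̂₁ = 65/230 ≈ 0.2826, p̂₂ = 164/626 ≈ 0.2620.
Pooled p̂ = (65+164)/(230+626) = 229/856 = 0.2675.
SE = √(p̂(1−p̂)(1/n₁+1/n₂)) = √(0.2675·0.7325·0.00594527) = √(0.001165) = 0.0341.
z = (0.2826 − 0.2620)/0.0341 = 0.0206/0.0341 = 0.60.
p-value = P(Z > 0.604) ≈ 0.2728. With α = 0.05, fail to reject H₀.

z = 0.60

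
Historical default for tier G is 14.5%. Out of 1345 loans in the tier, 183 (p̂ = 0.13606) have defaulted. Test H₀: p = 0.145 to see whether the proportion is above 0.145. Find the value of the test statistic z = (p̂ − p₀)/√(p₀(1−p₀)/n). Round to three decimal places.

z = -0.931

p̂ = 183/1345 ≈ 0.13606.
SE = √(p₀(1−p₀)/n) = √(0.12397/1345) = 0.00960.
z = (0.13606 − 0.145)/0.00960 = -0.00894/0.00960 = -0.931.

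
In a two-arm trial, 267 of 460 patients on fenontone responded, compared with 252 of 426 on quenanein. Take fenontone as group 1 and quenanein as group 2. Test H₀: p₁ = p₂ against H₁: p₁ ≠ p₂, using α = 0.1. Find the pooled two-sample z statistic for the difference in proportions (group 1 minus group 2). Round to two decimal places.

p̂₁ = 267/460 ≈ 0.5804, p̂₂ = 252/426 ≈ 0.5915.
Pooled p̂ = (267+252)/(460+426) = 519/886 = 0.5858.
SE = √(0.242642 × 0.00452133) = 0.0331.
z = (0.5804 − 0.5915)/0.0331 = -0.0111/0.0331 = -0.34.
p-value = 2·P(Z > 0.336) ≈ 0.7372; since p > α = 0.1, fail to reject H₀.

z = -0.34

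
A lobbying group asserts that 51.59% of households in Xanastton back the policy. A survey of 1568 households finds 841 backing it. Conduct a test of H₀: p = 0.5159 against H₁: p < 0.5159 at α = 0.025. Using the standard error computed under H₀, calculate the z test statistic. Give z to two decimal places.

z = 1.62

p̂ = 841/1568 ≈ 0.53635.
SE = √(p₀(1−p₀)/n) = √(0.24975/1568) = 0.01262.
z = (0.53635 − 0.5159)/0.01262 = 0.02045/0.01262 = 1.62.
p-value = P(Z < 1.621) ≈ 0.9474; since p > α = 0.025, fail to reject H₀.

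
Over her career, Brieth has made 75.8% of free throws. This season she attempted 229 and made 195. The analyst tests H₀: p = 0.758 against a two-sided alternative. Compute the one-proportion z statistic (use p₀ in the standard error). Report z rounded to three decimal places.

p̂ = 195/229 ≈ 0.85153.
Under H₀, SE = √(0.758·0.242/229) = √(0.000801031) = 0.02830.
z = (0.85153 − 0.758)/0.02830 = 0.09353/0.02830 = 3.305.
Two-sided p-value ≈ 2·Φ(−3.305) = 0.0010.

z = 3.305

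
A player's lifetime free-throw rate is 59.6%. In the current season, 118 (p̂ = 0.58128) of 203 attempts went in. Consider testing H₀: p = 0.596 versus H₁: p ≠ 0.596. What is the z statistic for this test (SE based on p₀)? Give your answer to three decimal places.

p̂ = 118/203 = 0.58128.
Under H₀, SE = √(0.596·0.404/203) = √(0.00118613) = 0.03444.
z = (0.58128 − 0.596)/0.03444 = -0.01472/0.03444 = -0.427.
Two-sided p-value ≈ 2·Φ(−0.427) = 0.6691.

z = -0.427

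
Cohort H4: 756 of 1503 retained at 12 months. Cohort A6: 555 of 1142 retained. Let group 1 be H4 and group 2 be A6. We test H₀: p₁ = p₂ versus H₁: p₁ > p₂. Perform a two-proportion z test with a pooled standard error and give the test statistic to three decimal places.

z = 0.866

p̂₁ = 756/1503 = 0.50299, p̂₂ = 555/1142 = 0.48599.
Pooled p̂ = (756+555)/(1503+1142) = 1311/2645 = 0.49565.
SE = √(p̂(1−p̂)(1/n₁+1/n₂)) = √(0.49565·0.50435·0.00154099) = √(0.000385219) = 0.01963.
z = (0.50299 − 0.48599)/0.01963 = 0.01700/0.01963 = 0.866.
p-value = P(Z > 0.866) ≈ 0.1931.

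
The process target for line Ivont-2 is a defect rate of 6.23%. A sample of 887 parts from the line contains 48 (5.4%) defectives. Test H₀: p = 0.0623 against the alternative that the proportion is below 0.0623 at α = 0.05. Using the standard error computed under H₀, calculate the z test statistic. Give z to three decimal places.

p̂ = 48/887 = 0.05411.
SE = √(p₀(1−p₀)/n) = √(0.058419/887) = 0.00812.
z = (0.05411 − 0.0623)/0.00812 = -0.00819/0.00812 = -1.009.
p-value = P(Z < -1.009) ≈ 0.1566; since p > α = 0.05, fail to reject H₀.

z = -1.009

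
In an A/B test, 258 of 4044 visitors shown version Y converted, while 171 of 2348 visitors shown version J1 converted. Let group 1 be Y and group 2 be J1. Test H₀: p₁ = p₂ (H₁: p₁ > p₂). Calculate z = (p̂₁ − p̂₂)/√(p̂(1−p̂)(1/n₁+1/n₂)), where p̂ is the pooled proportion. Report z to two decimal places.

p̂₁ = 258/4044 = 0.06380, p̂₂ = 171/2348 = 0.07283.
Pooled p̂ = (258+171)/(4044+2348) = 429/6392 = 0.06712.
SE = √(0.0626107 × 0.000673174) = 0.00649.
z = (0.06380 − 0.07283)/0.00649 = -0.00903/0.00649 = -1.39.
p-value = P(Z > -1.391) ≈ 0.9179.

z = -1.39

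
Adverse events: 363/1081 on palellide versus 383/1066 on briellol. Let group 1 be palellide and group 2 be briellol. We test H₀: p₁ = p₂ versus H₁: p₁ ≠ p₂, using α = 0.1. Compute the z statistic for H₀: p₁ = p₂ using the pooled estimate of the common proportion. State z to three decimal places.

z = -1.143

p̂₁ = 363/1081 ≈ 0.33580, p̂₂ = 383/1066 ≈ 0.35929.
Pooled p̂ = (363+383)/(1081+1066) = 746/2147 = 0.34746.
SE = √(0.226732 × 0.00186316) = 0.02055.
z = (0.33580 − 0.35929)/0.02055 = -0.02349/0.02055 = -1.143.
Two-sided p-value ≈ 2·Φ(−1.143) = 0.2532; since p > α = 0.1, fail to reject H₀.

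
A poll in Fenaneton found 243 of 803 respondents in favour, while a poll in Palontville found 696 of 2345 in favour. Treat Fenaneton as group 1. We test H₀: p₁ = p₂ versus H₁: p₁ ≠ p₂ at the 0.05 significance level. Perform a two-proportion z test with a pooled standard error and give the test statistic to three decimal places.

z = 0.311

p̂₁ = 243/803 ≈ 0.30262, p̂₂ = 696/2345 ≈ 0.29680.
Pooled p̂ = (243+696)/(803+2345) = 939/3148 = 0.29828.
SE = √(0.209311 × 0.00167177) = 0.01871.
z = (0.30262 − 0.29680)/0.01871 = 0.00582/0.01871 = 0.311.
p-value = 2·P(Z > 0.311) ≈ 0.7560. With α = 0.05, fail to reject H₀.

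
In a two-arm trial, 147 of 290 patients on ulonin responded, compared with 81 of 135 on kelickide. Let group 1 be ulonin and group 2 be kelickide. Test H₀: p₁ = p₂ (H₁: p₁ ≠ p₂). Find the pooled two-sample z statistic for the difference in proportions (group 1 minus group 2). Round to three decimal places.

p̂₁ = 147/290 = 0.50690, p̂₂ = 81/135 = 0.60000.
Pooled p̂ = (147+81)/(290+135) = 228/425 = 0.53647.
SE = √(p̂(1−p̂)(1/n₁+1/n₂)) = √(0.53647·0.46353·0.0108557) = √(0.00269948) = 0.05196.
z = (0.50690 − 0.60000)/0.05196 = -0.09310/0.05196 = -1.792.

z = -1.792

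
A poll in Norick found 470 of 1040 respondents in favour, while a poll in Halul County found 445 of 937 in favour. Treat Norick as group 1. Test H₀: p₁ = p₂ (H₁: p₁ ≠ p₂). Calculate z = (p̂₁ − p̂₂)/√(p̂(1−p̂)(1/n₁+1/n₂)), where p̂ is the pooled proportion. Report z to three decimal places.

z = -1.024

p̂₁ = 470/1040 ≈ 0.45192, p̂₂ = 445/937 ≈ 0.47492.
Pooled p̂ = (470+445)/(1040+937) = 915/1977 = 0.46282.
SE = √(p̂(1−p̂)(1/n₁+1/n₂)) = √(0.46282·0.53718·0.00202877) = √(0.000504389) = 0.02246.
z = (0.45192 − 0.47492)/0.02246 = -0.02300/0.02246 = -1.024.
Two-sided p-value ≈ 2·Φ(−1.024) = 0.3059.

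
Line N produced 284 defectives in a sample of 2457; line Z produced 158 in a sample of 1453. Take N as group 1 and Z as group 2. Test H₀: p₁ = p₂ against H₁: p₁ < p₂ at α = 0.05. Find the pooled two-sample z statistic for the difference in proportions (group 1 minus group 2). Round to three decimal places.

z = 0.653

p̂₁ = 284/2457 ≈ 0.115588, p̂₂ = 158/1453 ≈ 0.108741.
Pooled p̂ = (284+158)/(2457+1453) = 442/3910 = 0.113043.
SE = √(p̂(1−p̂)(1/n₁+1/n₂)) = √(0.113043·0.886957·0.00109523) = √(0.000109813) = 0.010479.
z = (0.115588 − 0.108741)/0.010479 = 0.006847/0.010479 = 0.653.
p-value = P(Z < 0.653) ≈ 0.7433. With α = 0.05, fail to reject H₀.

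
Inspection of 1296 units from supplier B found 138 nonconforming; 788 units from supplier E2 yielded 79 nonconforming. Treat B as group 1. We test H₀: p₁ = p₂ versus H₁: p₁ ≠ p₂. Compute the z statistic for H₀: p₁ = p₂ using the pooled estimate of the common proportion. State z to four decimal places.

z = 0.4514

p̂₁ = 138/1296 = 0.1064815, p̂₂ = 79/788 = 0.1002538.
Pooled p̂ = (138+79)/(1296+788) = 217/2084 = 0.1041267.
SE = √(0.0932843 × 0.00204064) = 0.0137971.
z = (0.1064815 − 0.1002538)/0.0137971 = 0.0062277/0.0137971 = 0.4514.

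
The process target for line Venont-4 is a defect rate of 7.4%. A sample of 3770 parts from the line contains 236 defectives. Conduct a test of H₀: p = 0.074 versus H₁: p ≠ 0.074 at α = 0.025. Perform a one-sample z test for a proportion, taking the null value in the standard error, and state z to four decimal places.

p̂ = 236/3770 ≈ 0.0625995.
Under H₀, SE = √(0.074·0.926/3770) = √(1.81761e-05) = 0.0042633.
z = (0.0625995 − 0.074)/0.0042633 = -0.0114005/0.0042633 = -2.6741.
p-value = 2·P(Z > 2.674) ≈ 0.0075. With α = 0.025, reject H₀.

z = -2.6741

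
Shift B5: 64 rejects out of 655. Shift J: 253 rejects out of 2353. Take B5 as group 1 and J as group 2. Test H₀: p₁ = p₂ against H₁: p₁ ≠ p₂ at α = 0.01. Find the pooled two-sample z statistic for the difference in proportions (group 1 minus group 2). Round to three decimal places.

p̂₁ = 64/655 ≈ 0.09771, p̂₂ = 253/2353 ≈ 0.10752.
Pooled p̂ = (64+253)/(655+2353) = 317/3008 = 0.10539.
SE = √(p̂(1−p̂)(1/n₁+1/n₂)) = √(0.10539·0.89461·0.00195171) = √(0.000184006) = 0.01356.
z = (0.09771 − 0.10752)/0.01356 = -0.00981/0.01356 = -0.723.
Two-sided p-value ≈ 2·Φ(−0.723) = 0.4695; since p > α = 0.01, fail to reject H₀.

z = -0.723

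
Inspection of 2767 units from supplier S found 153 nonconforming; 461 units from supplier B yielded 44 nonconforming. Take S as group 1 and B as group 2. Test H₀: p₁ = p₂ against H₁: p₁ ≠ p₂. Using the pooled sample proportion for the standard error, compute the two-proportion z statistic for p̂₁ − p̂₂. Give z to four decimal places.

z = -3.3341

p̂₁ = 153/2767 ≈ 0.0552945, p̂₂ = 44/461 ≈ 0.0954447.
Pooled p̂ = (153+44)/(2767+461) = 197/3228 = 0.0610285.
SE = √(p̂(1−p̂)(1/n₁+1/n₂)) = √(0.0610285·0.9389715·0.0025306) = √(0.000145014) = 0.0120422.
z = (0.0552945 − 0.0954447)/0.0120422 = -0.0401502/0.0120422 = -3.3341.
p-value = 2·P(Z > 3.334) ≈ 0.0009.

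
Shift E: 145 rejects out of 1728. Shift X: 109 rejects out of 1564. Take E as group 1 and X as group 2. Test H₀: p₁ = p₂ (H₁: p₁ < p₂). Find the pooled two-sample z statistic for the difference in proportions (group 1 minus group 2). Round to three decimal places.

p̂₁ = 145/1728 ≈ 0.08391, p̂₂ = 109/1564 ≈ 0.06969.
Pooled p̂ = (145+109)/(1728+1564) = 254/3292 = 0.07716.
SE = √(p̂(1−p̂)(1/n₁+1/n₂)) = √(0.07716·0.92284·0.00121809) = √(8.67324e-05) = 0.00931.
z = (0.08391 − 0.06969)/0.00931 = 0.01422/0.00931 = 1.527.
p-value = P(Z < 1.527) ≈ 0.9366.

z = 1.527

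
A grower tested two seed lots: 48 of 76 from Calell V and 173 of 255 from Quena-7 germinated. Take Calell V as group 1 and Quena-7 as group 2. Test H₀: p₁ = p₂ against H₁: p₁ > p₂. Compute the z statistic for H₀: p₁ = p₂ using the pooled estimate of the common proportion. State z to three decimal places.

p̂₁ = 48/76 ≈ 0.63158, p̂₂ = 173/255 ≈ 0.67843.
Pooled p̂ = (48+173)/(76+255) = 221/331 = 0.66767.
SE = √(p̂(1−p̂)(1/n₁+1/n₂)) = √(0.66767·0.33233·0.0170795) = √(0.00378969) = 0.06156.
z = (0.63158 − 0.67843)/0.06156 = -0.04685/0.06156 = -0.761.
p-value = P(Z > -0.761) ≈ 0.7767.

z = -0.761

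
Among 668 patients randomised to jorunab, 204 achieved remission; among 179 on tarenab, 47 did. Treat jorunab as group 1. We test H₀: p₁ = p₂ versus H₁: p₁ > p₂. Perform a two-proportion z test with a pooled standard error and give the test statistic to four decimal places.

p̂₁ = 204/668 ≈ 0.305389, p̂₂ = 47/179 ≈ 0.262570.
Pooled p̂ = (204+47)/(668+179) = 251/847 = 0.296340.
SE = √(p̂(1−p̂)(1/n₁+1/n₂)) = √(0.296340·0.703660·0.0070836) = √(0.00147709) = 0.038433.
z = (0.305389 − 0.262570)/0.038433 = 0.042819/0.038433 = 1.1141.

z = 1.1141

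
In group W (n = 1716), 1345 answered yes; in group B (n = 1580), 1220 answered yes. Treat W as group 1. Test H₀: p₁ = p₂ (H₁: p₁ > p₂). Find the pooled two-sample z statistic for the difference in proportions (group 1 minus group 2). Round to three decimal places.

p̂₁ = 1345/1716 = 0.78380, p̂₂ = 1220/1580 = 0.77215.
Pooled p̂ = (1345+1220)/(1716+1580) = 2565/3296 = 0.77822.
SE = √(0.172596 × 0.00121566) = 0.01449.
z = (0.78380 − 0.77215)/0.01449 = 0.01165/0.01449 = 0.804.
p-value = P(Z > 0.804) ≈ 0.2107.

z = 0.804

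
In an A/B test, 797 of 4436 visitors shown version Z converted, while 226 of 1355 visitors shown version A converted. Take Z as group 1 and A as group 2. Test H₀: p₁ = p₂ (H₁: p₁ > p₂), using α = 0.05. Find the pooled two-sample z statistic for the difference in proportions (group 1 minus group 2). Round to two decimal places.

p̂₁ = 797/4436 ≈ 0.1797, p̂₂ = 226/1355 ≈ 0.1668.
Pooled p̂ = (797+226)/(4436+1355) = 1023/5791 = 0.1767.
SE = √(p̂(1−p̂)(1/n₁+1/n₂)) = √(0.1767·0.8233·0.000963436) = √(0.000140129) = 0.0118.
z = (0.1797 − 0.1668)/0.0118 = 0.0129/0.0118 = 1.09.
p-value = P(Z > 1.088) ≈ 0.1383. With α = 0.05, fail to reject H₀.

z = 1.09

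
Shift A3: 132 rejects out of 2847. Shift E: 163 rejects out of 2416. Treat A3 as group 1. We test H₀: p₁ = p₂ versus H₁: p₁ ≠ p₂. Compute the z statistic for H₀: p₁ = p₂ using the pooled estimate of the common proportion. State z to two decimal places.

p̂₁ = 132/2847 = 0.04636, p̂₂ = 163/2416 = 0.06747.
Pooled p̂ = (132+163)/(2847+2416) = 295/5263 = 0.05605.
SE = √(0.0529099 × 0.000765154) = 0.00636.
z = (0.04636 − 0.06747)/0.00636 = -0.02111/0.00636 = -3.32.
p-value = 2·P(Z > 3.317) ≈ 0.0009.

z = -3.32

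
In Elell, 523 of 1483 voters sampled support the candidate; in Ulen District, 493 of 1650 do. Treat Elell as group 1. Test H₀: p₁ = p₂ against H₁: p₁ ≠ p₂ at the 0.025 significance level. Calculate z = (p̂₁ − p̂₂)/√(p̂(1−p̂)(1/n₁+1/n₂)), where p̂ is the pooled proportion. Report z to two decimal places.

p̂₁ = 523/1483 ≈ 0.35266, p̂₂ = 493/1650 ≈ 0.29879.
Pooled p̂ = (523+493)/(1483+1650) = 1016/3133 = 0.32429.
SE = √(p̂(1−p̂)(1/n₁+1/n₂)) = √(0.32429·0.67571·0.00128037) = √(0.000280562) = 0.01675.
z = (0.35266 − 0.29879)/0.01675 = 0.05387/0.01675 = 3.22.
Two-sided p-value ≈ 2·Φ(−3.216) = 0.0013; since p < α = 0.025, reject H₀.

z = 3.22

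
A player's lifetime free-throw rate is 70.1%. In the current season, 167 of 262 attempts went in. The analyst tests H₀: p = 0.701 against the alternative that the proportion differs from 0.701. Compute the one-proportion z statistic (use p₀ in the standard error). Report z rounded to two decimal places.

p̂ = 167/262 = 0.6374.
Under H₀, SE = √(0.701·0.299/262) = √(0.000799996) = 0.0283.
z = (0.6374 − 0.701)/0.0283 = -0.0636/0.0283 = -2.25.

z = -2.25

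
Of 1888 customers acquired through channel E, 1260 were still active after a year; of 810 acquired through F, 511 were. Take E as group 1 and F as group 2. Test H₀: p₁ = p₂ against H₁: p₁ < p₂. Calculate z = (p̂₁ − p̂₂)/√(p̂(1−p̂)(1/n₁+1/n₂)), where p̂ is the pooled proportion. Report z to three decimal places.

z = 1.830

p̂₁ = 1260/1888 ≈ 0.66737, p̂₂ = 511/810 ≈ 0.63086.
Pooled p̂ = (1260+511)/(1888+810) = 1771/2698 = 0.65641.
SE = √(p̂(1−p̂)(1/n₁+1/n₂)) = √(0.65641·0.34359·0.00176423) = √(0.000397896) = 0.01995.
z = (0.66737 − 0.63086)/0.01995 = 0.03651/0.01995 = 1.830.
p-value = P(Z < 1.830) ≈ 0.9664.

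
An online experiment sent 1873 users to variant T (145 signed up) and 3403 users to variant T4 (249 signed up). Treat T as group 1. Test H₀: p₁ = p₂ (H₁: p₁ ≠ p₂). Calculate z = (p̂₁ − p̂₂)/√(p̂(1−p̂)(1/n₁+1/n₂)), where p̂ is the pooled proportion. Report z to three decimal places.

p̂₁ = 145/1873 ≈ 0.077416, p̂₂ = 249/3403 ≈ 0.073171.
Pooled p̂ = (145+249)/(1873+3403) = 394/5276 = 0.074678.
SE = √(0.069101 × 0.000827761) = 0.007563.
z = (0.077416 − 0.073171)/0.007563 = 0.004245/0.007563 = 0.561.

z = 0.561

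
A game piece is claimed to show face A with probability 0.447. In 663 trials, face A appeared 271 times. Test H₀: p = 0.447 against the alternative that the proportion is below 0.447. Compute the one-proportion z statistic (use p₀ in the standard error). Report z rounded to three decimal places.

z = -1.981

p̂ = 271/663 = 0.40875.
SE = √(p₀(1−p₀)/n) = √(0.24719/663) = 0.01931.
z = (0.40875 − 0.447)/0.01931 = -0.03825/0.01931 = -1.981.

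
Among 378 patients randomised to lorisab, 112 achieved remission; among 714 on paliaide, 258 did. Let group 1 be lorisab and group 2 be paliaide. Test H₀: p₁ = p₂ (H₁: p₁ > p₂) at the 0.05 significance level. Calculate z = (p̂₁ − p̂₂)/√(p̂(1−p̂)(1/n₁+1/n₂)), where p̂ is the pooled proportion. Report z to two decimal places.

p̂₁ = 112/378 ≈ 0.2963, p̂₂ = 258/714 ≈ 0.3613.
Pooled p̂ = (112+258)/(378+714) = 370/1092 = 0.3388.
SE = √(0.224024 × 0.00404606) = 0.0301.
z = (0.2963 − 0.3613)/0.0301 = -0.0650/0.0301 = -2.16.
p-value = P(Z > -2.161) ≈ 0.9846, so at α = 0.05 we fail to reject H₀.

z = -2.16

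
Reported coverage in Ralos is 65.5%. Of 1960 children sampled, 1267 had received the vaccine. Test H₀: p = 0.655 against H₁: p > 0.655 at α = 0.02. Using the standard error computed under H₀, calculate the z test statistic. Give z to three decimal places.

z = -0.798

p̂ = 1267/1960 ≈ 0.64643.
Standard error under H₀: √(0.655×0.345/1960) = 0.01074.
z = (0.64643 − 0.655)/0.01074 = -0.00857/0.01074 = -0.798.
p-value = P(Z > -0.798) ≈ 0.7876, so at α = 0.02 we fail to reject H₀.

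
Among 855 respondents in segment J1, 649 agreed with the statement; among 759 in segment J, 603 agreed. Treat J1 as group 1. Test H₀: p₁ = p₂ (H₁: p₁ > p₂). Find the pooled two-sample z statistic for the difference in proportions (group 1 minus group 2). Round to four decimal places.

z = -1.7019

p̂₁ = 649/855 ≈ 0.759064, p̂₂ = 603/759 ≈ 0.794466.
Pooled p̂ = (649+603)/(855+759) = 1252/1614 = 0.775713.
SE = √(0.173983 × 0.00248711) = 0.020802.
z = (0.759064 − 0.794466)/0.020802 = -0.035402/0.020802 = -1.7019.
p-value = P(Z > -1.702) ≈ 0.9556.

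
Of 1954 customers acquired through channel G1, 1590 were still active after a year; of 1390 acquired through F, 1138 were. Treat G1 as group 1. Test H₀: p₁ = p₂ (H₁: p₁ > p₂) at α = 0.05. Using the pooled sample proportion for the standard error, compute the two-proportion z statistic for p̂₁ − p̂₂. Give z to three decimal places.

p̂₁ = 1590/1954 = 0.81372, p̂₂ = 1138/1390 = 0.81871.
Pooled p̂ = (1590+1138)/(1954+1390) = 2728/3344 = 0.81579.
SE = √(0.150277 × 0.0012312) = 0.01360.
z = (0.81372 − 0.81871)/0.01360 = -0.00499/0.01360 = -0.367.
p-value = P(Z > -0.367) ≈ 0.6431; since p > α = 0.05, fail to reject H₀.

z = -0.367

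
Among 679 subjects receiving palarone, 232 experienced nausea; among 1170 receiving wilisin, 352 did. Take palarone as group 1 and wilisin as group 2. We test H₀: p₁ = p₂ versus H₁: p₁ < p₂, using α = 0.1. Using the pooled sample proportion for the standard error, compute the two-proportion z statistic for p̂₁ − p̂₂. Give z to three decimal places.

p̂₁ = 232/679 ≈ 0.34168, p̂₂ = 352/1170 ≈ 0.30085.
Pooled p̂ = (232+352)/(679+1170) = 584/1849 = 0.31585.
SE = √(0.216087 × 0.00232745) = 0.02243.
z = (0.34168 − 0.30085)/0.02243 = 0.04083/0.02243 = 1.820.
p-value = P(Z < 1.820) ≈ 0.9656. With α = 0.1, fail to reject H₀.

z = 1.820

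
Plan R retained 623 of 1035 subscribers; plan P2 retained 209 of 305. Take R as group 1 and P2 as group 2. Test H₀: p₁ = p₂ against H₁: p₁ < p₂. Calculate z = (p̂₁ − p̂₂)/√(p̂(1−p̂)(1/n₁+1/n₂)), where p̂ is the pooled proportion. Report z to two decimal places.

z = -2.64

p̂₁ = 623/1035 ≈ 0.6019, p̂₂ = 209/305 ≈ 0.6852.
Pooled p̂ = (623+209)/(1035+305) = 832/1340 = 0.6209.
SE = √(0.235384 × 0.00424487) = 0.0316.
z = (0.6019 − 0.6852)/0.0316 = -0.0833/0.0316 = -2.64.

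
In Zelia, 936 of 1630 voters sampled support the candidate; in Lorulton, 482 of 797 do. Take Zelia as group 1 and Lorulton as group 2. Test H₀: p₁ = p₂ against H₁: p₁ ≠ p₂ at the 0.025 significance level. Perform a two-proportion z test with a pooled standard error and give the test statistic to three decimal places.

p̂₁ = 936/1630 = 0.574233, p̂₂ = 482/797 = 0.604768.
Pooled p̂ = (936+482)/(1630+797) = 1418/2427 = 0.584260.
SE = √(0.2429 × 0.0018682) = 0.021302.
z = (0.574233 − 0.604768)/0.021302 = -0.030535/0.021302 = -1.433.
Two-sided p-value ≈ 2·Φ(−1.433) = 0.1517; since p > α = 0.025, fail to reject H₀.

z = -1.433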